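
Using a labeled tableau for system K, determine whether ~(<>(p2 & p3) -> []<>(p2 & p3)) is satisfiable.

1. ~(<>(p2 & p3) -> []<>(p2 & p3)), u
2. <>(p2 & p3), u   [~->-rule on 1]
3. ~[]<>(p2 & p3), u   [~->-rule on 1]
4. p2 & p3, v   [<>-rule on 2: fresh world v, uRv]
5. p2, v   [&-rule on 4]
6. p3, v   [&-rule on 4]
7. ~<>(p2 & p3), w   [~[]-rule on 3: fresh world w, uRw]
Accessibility: uRv, uRw

Yes, satisfiable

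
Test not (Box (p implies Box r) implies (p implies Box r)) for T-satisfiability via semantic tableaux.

1. not (Box (p implies Box r) implies (p implies Box r)), 0
2. Box (p implies Box r), 0   [neg-implies-rule on 1]
3. not (p implies Box r), 0   [neg-implies-rule on 1]
4. p, 0   [neg-implies-rule on 3]
5. not Box r, 0   [neg-implies-rule on 3]
6. p implies Box r, 0   [Box-rule on 2 via 0R0]
7. Box r, 0   [implies-rule on 6 (branches; this branch)]
8. r, 0   [Box-rule on 7 via 0R0]
9. not r, 1   [neg-Box-rule on 5: fresh world 1, 0R1]
10. p implies Box r, 1   [Box-rule on 2 via 0R1]
11. r, 1   [Box-rule on 7 via 0R1]
Accessibility: 0R0, 0R1, 1R1
Branch closes: r and not r both at 1.
Every branch closes; the branch above is one of them.

Unsatisfiable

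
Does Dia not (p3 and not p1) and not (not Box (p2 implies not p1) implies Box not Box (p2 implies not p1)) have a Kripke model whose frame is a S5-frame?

1. Dia not (p3 and not p1) and not (not Box (p2 implies not p1) implies Box not Box (p2 implies not p1)), u
2. Dia not (p3 and not p1), u   [and-rule on 1]
3. not (not Box (p2 implies not p1) implies Box not Box (p2 implies not p1)), u   [and-rule on 1]
4. not Box (p2 implies not p1), u   [neg-implies-rule on 3]
5. not Box not Box (p2 implies not p1), u   [neg-implies-rule on 3]
6. not (p3 and not p1), v   [Dia-rule on 2: fresh world v, uRv]
7. p1, v   [neg-and-rule on 6 (branches; this branch)]
8. not (p2 implies not p1), w   [neg-Box-rule on 4: fresh world w, uRw]
9. p2, w   [neg-implies-rule on 8]
10. p1, w   [neg-implies-rule on 8]
11. Box (p2 implies not p1), x   [neg-Box-rule on 5: fresh world x, uRx]
12. p2 implies not p1, u   [Box-rule on 11 via xRu]
13. p2 implies not p1, v   [Box-rule on 11 via xRv]
14. p2 implies not p1, w   [Box-rule on 11 via xRw]
15. p2 implies not p1, x   [Box-rule on 11 via xRx]
16. not p1, u   [implies-rule on 12 (branches; this branch)]
17. not p2, v   [implies-rule on 13 (branches; this branch)]
18. not p1, w   [implies-rule on 14 (branches; this branch)]
Accessibility: uRu, uRv, uRw, uRx, vRu, vRv, vRw, vRx, wRu, wRv, wRw, wRx, xRu, xRv, xRw, xRx
Branch closes: p1 and not p1 both at w.
(One branch shown.) All branches close.

No, unsatisfiable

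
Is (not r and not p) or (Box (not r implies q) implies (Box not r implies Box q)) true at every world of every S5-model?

Tableau for the negation not ((not r and not p) or (Box (not r implies q) implies (Box not r implies Box q))):
1. not ((not r and not p) or (Box (not r implies q) implies (Box not r implies Box q))), u
2. not (not r and not p), u   [neg-or-rule on 1]
3. not (Box (not r implies q) implies (Box not r implies Box q)), u   [neg-or-rule on 1]
4. Box (not r implies q), u   [neg-implies-rule on 3]
5. not (Box not r implies Box q), u   [neg-implies-rule on 3]
6. Box not r, u   [neg-implies-rule on 5]
7. not Box q, u   [neg-implies-rule on 5]
8. not r implies q, u   [Box-rule on 4 via uRu]
9. not r, u   [Box-rule on 6 via uRu]
10. p, u   [neg-and-rule on 2 (branches; this branch)]
11. q, u   [implies-rule on 8 (branches; this branch)]
12. not q, v   [neg-Box-rule on 7: fresh world v, uRv]
13. not r implies q, v   [Box-rule on 4 via uRv]
14. not r, v   [Box-rule on 6 via uRv]
15. q, v   [implies-rule on 13 (branches; this branch)]
Accessibility: uRu, uRv, vRu, vRv
Branch closes: q and not q both at v.
All branches of the negation close; one closing branch shown above.

Valid in S5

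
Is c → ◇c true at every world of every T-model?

Tableau for the negation ¬(c → ◇c):
1. ¬(c → ◇c), u
2. c, u
3. ¬◇c, u
4. ¬c, u
Accessibility: uRu
Branch closes: c and ¬c both at u.
Every branch of the negation's tableau closes; the branch above is one of them.

Valid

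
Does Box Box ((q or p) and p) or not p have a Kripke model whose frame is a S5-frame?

Satisfiable (open branch found)

1. Box Box ((q or p) and p) or not p, u
2. not p, u   [or-rule on 1 (branches; this branch)]
Accessibility: uRu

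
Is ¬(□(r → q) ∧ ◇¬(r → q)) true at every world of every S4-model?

Tableau for the negation □(r → q) ∧ ◇¬(r → q):
1. □(r → q) ∧ ◇¬(r → q), u
2. □(r → q), u   [∧-rule on 1]
3. ◇¬(r → q), u   [∧-rule on 1]
4. r → q, u   [□-rule on 2 via uRu]
5. q, u   [→-rule on 4 (branches; this branch)]
6. ¬(r → q), v   [◇-rule on 3: fresh world v, uRv]
7. r, v   [¬→-rule on 6]
8. ¬q, v   [¬→-rule on 6]
9. r → q, v   [□-rule on 2 via uRv]
10. q, v   [→-rule on 9 (branches; this branch)]
Accessibility: uRu, uRv, vRv
Branch closes: q and ¬q both at v.
Every branch of the negation's tableau closes; the branch above is one of them.

Yes, valid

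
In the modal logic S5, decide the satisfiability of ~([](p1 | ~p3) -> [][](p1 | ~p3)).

1. ~([](p1 | ~p3) -> [][](p1 | ~p3)), w0
2. [](p1 | ~p3), w0   [~->-rule on 1]
3. ~[][](p1 | ~p3), w0   [~->-rule on 1]
4. p1 | ~p3, w0   [[]-rule on 2 via w0Rw0]
5. ~p3, w0   [|-rule on 4 (branches; this branch)]
6. ~[](p1 | ~p3), w1   [~[]-rule on 3: fresh world w1, w0Rw1]
7. p1 | ~p3, w1   [[]-rule on 2 via w0Rw1]
8. ~p3, w1   [|-rule on 7 (branches; this branch)]
9. ~(p1 | ~p3), w2   [~[]-rule on 6: fresh world w2, w1Rw2]
10. ~p1, w2   [~|-rule on 9]
11. p3, w2   [~|-rule on 9]
12. p1 | ~p3, w2   [[]-rule on 2 via w0Rw2]
13. ~p3, w2   [|-rule on 12 (branches; this branch)]
Accessibility: w0Rw0, w0Rw1, w0Rw2, w1Rw0, w1Rw1, w1Rw2, w2Rw0, w2Rw1, w2Rw2
Branch closes: p3 and ~p3 both at w2.
Every branch closes; the branch above is one of them.

No, unsatisfiable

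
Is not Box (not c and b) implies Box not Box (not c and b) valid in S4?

Invalid (countermodel exists)

Tableau for the negation not (not Box (not c and b) implies Box not Box (not c and b)):
1. not (not Box (not c and b) implies Box not Box (not c and b)), u
2. not Box (not c and b), u
3. not Box not Box (not c and b), u
4. not (not c and b), v
5. not b, v
6. Box (not c and b), w
7. not c and b, w
8. not c, w
9. b, w
Accessibility: uRu, uRv, uRw, vRv, wRw
The negation has an open branch (countermodel exists).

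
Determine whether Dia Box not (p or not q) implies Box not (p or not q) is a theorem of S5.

Tableau for the negation not (Dia Box not (p or not q) implies Box not (p or not q)):
1. not (Dia Box not (p or not q) implies Box not (p or not q)), w0
2. Dia Box not (p or not q), w0
3. not Box not (p or not q), w0
4. Box not (p or not q), w1
5. not (p or not q), w0
6. not p, w0
7. q, w0
8. not (p or not q), w1
9. not p, w1
10. q, w1
11. p or not q, w2
12. not (p or not q), w2
13. not p, w2
14. q, w2
15. not q, w2
Accessibility: w0Rw0, w0Rw1, w0Rw2, w1Rw0, w1Rw1, w1Rw2, w2Rw0, w2Rw1, w2Rw2
Branch closes: q and not q both at w2.
Every branch of the negation's tableau closes; the branch above is one of them.

Valid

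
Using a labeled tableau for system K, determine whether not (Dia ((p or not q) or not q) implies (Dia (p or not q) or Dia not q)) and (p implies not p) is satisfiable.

Unsatisfiable (every branch closes)

1. not (Dia ((p or not q) or not q) implies (Dia (p or not q) or Dia not q)) and (p implies not p), u
2. not (Dia ((p or not q) or not q) implies (Dia (p or not q) or Dia not q)), u
3. p implies not p, u
4. Dia ((p or not q) or not q), u
5. not (Dia (p or not q) or Dia not q), u
6. not Dia (p or not q), u
7. not Dia not q, u
8. not p, u
9. (p or not q) or not q, v
10. not (p or not q), v
11. not p, v
12. q, v
13. p or not q, v
14. not q, v
Accessibility: uRv
Branch closes: q and not q both at v.
All branches of the tableau close; one closing branch shown above.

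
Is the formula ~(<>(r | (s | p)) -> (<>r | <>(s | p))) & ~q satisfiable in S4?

No, unsatisfiable

1. ~(<>(r | (s | p)) -> (<>r | <>(s | p))) & ~q, 0
2. ~(<>(r | (s | p)) -> (<>r | <>(s | p))), 0
3. ~q, 0
4. <>(r | (s | p)), 0
5. ~(<>r | <>(s | p)), 0
6. ~<>r, 0
7. ~<>(s | p), 0
8. ~r, 0
9. ~(s | p), 0
10. ~s, 0
11. ~p, 0
12. r | (s | p), 1
13. ~r, 1
14. ~(s | p), 1
15. ~s, 1
16. ~p, 1
17. s | p, 1
18. p, 1
Accessibility: 0R0, 0R1, 1R1
Branch closes: p and ~p both at 1.
Every branch closes; the branch above is one of them.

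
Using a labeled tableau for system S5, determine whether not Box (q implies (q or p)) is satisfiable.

1. not Box (q implies (q or p)), w0
2. not (q implies (q or p)), w1
3. q, w1
4. not (q or p), w1
5. not q, w1
6. not p, w1
Accessibility: w0Rw0, w0Rw1, w1Rw0, w1Rw1
Branch closes: q and not q both at w1.
All branches of the tableau close; one closing branch shown above.

Unsatisfiable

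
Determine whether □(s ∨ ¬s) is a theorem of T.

Tableau for the negation ¬□(s ∨ ¬s):
1. ¬□(s ∨ ¬s), w0
2. ¬(s ∨ ¬s), w1   [¬□-rule on 1: fresh world w1, w0Rw1]
3. ¬s, w1   [¬∨-rule on 2]
4. s, w1   [¬∨-rule on 2]
Accessibility: w0Rw0, w0Rw1, w1Rw1
Branch closes: s and ¬s both at w1.
Every branch of the negation's tableau closes; the branch above is one of them.

Valid in T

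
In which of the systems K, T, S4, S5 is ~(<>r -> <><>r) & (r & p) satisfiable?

K

T-tableau for the formula:
1. ~(<>r -> <><>r) & (r & p), w0
2. ~(<>r -> <><>r), w0
3. r & p, w0
4. <>r, w0
5. ~<><>r, w0
6. r, w0
7. p, w0
8. ~<>r, w0
9. ~r, w0
Accessibility: w0Rw0
Branch closes: r and ~r both at w0.
Every branch closes (one shown): unsatisfiable in T, hence also in S4, S5 (every S4/S5-frame is a T-frame).
K-tableau for the formula:
1. ~(<>r -> <><>r) & (r & p), w0
2. ~(<>r -> <><>r), w0
3. r & p, w0
4. <>r, w0
5. ~<><>r, w0
6. r, w0
7. p, w0
8. r, w1
9. ~<>r, w1
Accessibility: w0Rw1
Complete open branch: satisfiable in K.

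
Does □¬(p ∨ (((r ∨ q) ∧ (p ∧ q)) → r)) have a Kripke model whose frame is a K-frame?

Yes, satisfiable

1. □¬(p ∨ (((r ∨ q) ∧ (p ∧ q)) → r)), u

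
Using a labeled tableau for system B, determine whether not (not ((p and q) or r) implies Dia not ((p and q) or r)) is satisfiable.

Unsatisfiable

1. not (not ((p and q) or r) implies Dia not ((p and q) or r)), 0
2. not ((p and q) or r), 0   [neg-implies-rule on 1]
3. not Dia not ((p and q) or r), 0   [neg-implies-rule on 1]
4. not (p and q), 0   [neg-or-rule on 2]
5. not r, 0   [neg-or-rule on 2]
6. (p and q) or r, 0   [neg-Dia-rule on 3 via 0R0]
7. not q, 0   [neg-and-rule on 4 (branches; this branch)]
8. p and q, 0   [or-rule on 6 (branches; this branch)]
9. p, 0   [and-rule on 8]
10. q, 0   [and-rule on 8]
Accessibility: 0R0
Branch closes: q and not q both at 0.
(One branch shown.) All branches close.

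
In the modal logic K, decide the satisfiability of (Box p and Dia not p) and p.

1. (Box p and Dia not p) and p, 0
2. Box p and Dia not p, 0
3. p, 0
4. Box p, 0
5. Dia not p, 0
6. not p, 1
7. p, 1
Accessibility: 0R1
Branch closes: p and not p both at 1.
All branches of the tableau close; one closing branch shown above.

No, unsatisfiable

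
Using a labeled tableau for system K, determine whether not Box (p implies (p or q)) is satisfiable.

1. not Box (p implies (p or q)), 0
2. not (p implies (p or q)), 1   [neg-Box-rule on 1: fresh world 1, 0R1]
3. p, 1   [neg-implies-rule on 2]
4. not (p or q), 1   [neg-implies-rule on 2]
5. not p, 1   [neg-or-rule on 4]
6. not q, 1   [neg-or-rule on 4]
Accessibility: 0R1
Branch closes: p and not p both at 1.
(One branch shown.) All branches close.

Unsatisfiable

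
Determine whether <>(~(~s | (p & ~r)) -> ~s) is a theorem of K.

Tableau for the negation ~<>(~(~s | (p & ~r)) -> ~s):
1. ~<>(~(~s | (p & ~r)) -> ~s), u
The negation has an open branch (countermodel exists).

No, not valid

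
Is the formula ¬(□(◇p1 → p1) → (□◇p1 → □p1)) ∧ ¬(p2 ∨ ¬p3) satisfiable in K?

No, unsatisfiable

1. ¬(□(◇p1 → p1) → (□◇p1 → □p1)) ∧ ¬(p2 ∨ ¬p3), w0
2. ¬(□(◇p1 → p1) → (□◇p1 → □p1)), w0   [∧-rule on 1]
3. ¬(p2 ∨ ¬p3), w0   [∧-rule on 1]
4. □(◇p1 → p1), w0   [¬→-rule on 2]
5. ¬(□◇p1 → □p1), w0   [¬→-rule on 2]
6. ¬p2, w0   [¬∨-rule on 3]
7. p3, w0   [¬∨-rule on 3]
8. □◇p1, w0   [¬→-rule on 5]
9. ¬□p1, w0   [¬→-rule on 5]
10. ¬p1, w1   [¬□-rule on 9: fresh world w1, w0Rw1]
11. ◇p1 → p1, w1   [□-rule on 4 via w0Rw1]
12. ◇p1, w1   [□-rule on 8 via w0Rw1]
13. ¬◇p1, w1   [→-rule on 11 (branches; this branch)]
14. p1, w2   [◇-rule on 12: fresh world w2, w1Rw2]
15. ¬p1, w2   [¬◇-rule on 13 via w1Rw2]
Accessibility: w0Rw1, w1Rw2
Branch closes: p1 and ¬p1 both at w2.
Every branch closes; the branch above is one of them.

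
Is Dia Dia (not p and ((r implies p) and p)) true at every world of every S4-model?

Tableau for the negation not Dia Dia (not p and ((r implies p) and p)):
1. not Dia Dia (not p and ((r implies p) and p)), w0
2. not Dia (not p and ((r implies p) and p)), w0
3. not (not p and ((r implies p) and p)), w0
4. not ((r implies p) and p), w0
5. not p, w0
Accessibility: w0Rw0
The negation has an open branch (countermodel exists).

Invalid (countermodel exists)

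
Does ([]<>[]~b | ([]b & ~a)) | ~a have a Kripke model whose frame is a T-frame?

Satisfiable

1. ([]<>[]~b | ([]b & ~a)) | ~a, 0
2. ~a, 0
Accessibility: 0R0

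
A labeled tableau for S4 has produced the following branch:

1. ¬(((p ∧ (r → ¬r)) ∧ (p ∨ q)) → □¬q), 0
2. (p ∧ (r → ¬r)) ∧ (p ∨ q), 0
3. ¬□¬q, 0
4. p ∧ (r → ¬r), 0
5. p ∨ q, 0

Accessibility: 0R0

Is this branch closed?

Not closed

There is no literal clash: for every atom and world, at most one sign appears.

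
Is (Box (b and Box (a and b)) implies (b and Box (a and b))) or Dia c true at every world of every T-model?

Tableau for the negation not ((Box (b and Box (a and b)) implies (b and Box (a and b))) or Dia c):
1. not ((Box (b and Box (a and b)) implies (b and Box (a and b))) or Dia c), 0
2. not (Box (b and Box (a and b)) implies (b and Box (a and b))), 0
3. not Dia c, 0
4. Box (b and Box (a and b)), 0
5. not (b and Box (a and b)), 0
6. not c, 0
7. b and Box (a and b), 0
8. b, 0
9. Box (a and b), 0
10. a and b, 0
11. a, 0
12. not Box (a and b), 0
13. not (a and b), 1
14. not c, 1
15. b and Box (a and b), 1
16. b, 1
17. Box (a and b), 1
18. a and b, 1
19. a, 1
20. not b, 1
Accessibility: 0R0, 0R1, 1R1
Branch closes: b and not b both at 1.
All branches of the negation close; one closing branch shown above.

Valid in T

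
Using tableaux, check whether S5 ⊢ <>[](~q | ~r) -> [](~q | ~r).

Tableau for the negation ~(<>[](~q | ~r) -> [](~q | ~r)):
1. ~(<>[](~q | ~r) -> [](~q | ~r)), w0
2. <>[](~q | ~r), w0
3. ~[](~q | ~r), w0
4. [](~q | ~r), w1
5. ~q | ~r, w0
6. ~q | ~r, w1
7. ~r, w0
8. ~r, w1
9. ~(~q | ~r), w2
10. q, w2
11. r, w2
12. ~q | ~r, w2
13. ~r, w2
Accessibility: w0Rw0, w0Rw1, w0Rw2, w1Rw0, w1Rw1, w1Rw2, w2Rw0, w2Rw1, w2Rw2
Branch closes: r and ~r both at w2.
Every branch of the negation's tableau closes; the branch above is one of them.

Yes, valid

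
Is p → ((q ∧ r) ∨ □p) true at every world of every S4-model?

Not valid

Tableau for the negation ¬(p → ((q ∧ r) ∨ □p)):
1. ¬(p → ((q ∧ r) ∨ □p)), u
2. p, u
3. ¬((q ∧ r) ∨ □p), u
4. ¬(q ∧ r), u
5. ¬□p, u
6. ¬r, u
7. ¬p, v
Accessibility: uRu, uRv, vRv
The negation has an open branch (countermodel exists).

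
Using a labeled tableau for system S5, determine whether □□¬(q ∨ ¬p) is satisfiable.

Yes, satisfiable

1. □□¬(q ∨ ¬p), u
2. □¬(q ∨ ¬p), u
3. ¬(q ∨ ¬p), u
4. ¬q, u
5. p, u
Accessibility: uRu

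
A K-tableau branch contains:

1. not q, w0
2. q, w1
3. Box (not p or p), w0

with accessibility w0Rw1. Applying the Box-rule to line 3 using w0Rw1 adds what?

not p or p, w1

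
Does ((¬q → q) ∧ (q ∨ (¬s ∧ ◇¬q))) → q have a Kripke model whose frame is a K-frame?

1. ((¬q → q) ∧ (q ∨ (¬s ∧ ◇¬q))) → q, u
2. q, u

Yes, satisfiable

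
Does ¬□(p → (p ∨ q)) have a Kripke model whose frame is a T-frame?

Unsatisfiable

1. ¬□(p → (p ∨ q)), w0
2. ¬(p → (p ∨ q)), w1
3. p, w1
4. ¬(p ∨ q), w1
5. ¬p, w1
6. ¬q, w1
Accessibility: w0Rw0, w0Rw1, w1Rw1
Branch closes: p and ¬p both at w1.
(One branch shown.) All branches close.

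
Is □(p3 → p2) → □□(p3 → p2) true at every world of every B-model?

Tableau for the negation ¬(□(p3 → p2) → □□(p3 → p2)):
1. ¬(□(p3 → p2) → □□(p3 → p2)), u
2. □(p3 → p2), u   [¬→-rule on 1]
3. ¬□□(p3 → p2), u   [¬→-rule on 1]
4. p3 → p2, u   [□-rule on 2 via uRu]
5. p2, u   [→-rule on 4 (branches; this branch)]
6. ¬□(p3 → p2), v   [¬□-rule on 3: fresh world v, uRv]
7. p3 → p2, v   [□-rule on 2 via uRv]
8. p2, v   [→-rule on 7 (branches; this branch)]
9. ¬(p3 → p2), w   [¬□-rule on 6: fresh world w, vRw]
10. p3, w   [¬→-rule on 9]
11. ¬p2, w   [¬→-rule on 9]
Accessibility: uRu, uRv, vRu, vRv, vRw, wRv, wRw
The negation has an open branch (countermodel exists).

Not valid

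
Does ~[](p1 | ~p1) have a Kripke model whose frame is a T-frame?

Unsatisfiable

1. ~[](p1 | ~p1), w0
2. ~(p1 | ~p1), w1
3. ~p1, w1
4. p1, w1
Accessibility: w0Rw0, w0Rw1, w1Rw1
Branch closes: p1 and ~p1 both at w1.
All branches of the tableau close; one closing branch shown above.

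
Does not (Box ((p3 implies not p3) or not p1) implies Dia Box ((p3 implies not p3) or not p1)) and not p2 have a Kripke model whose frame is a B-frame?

No, unsatisfiable

1. not (Box ((p3 implies not p3) or not p1) implies Dia Box ((p3 implies not p3) or not p1)) and not p2, 0
2. not (Box ((p3 implies not p3) or not p1) implies Dia Box ((p3 implies not p3) or not p1)), 0
3. not p2, 0
4. Box ((p3 implies not p3) or not p1), 0
5. not Dia Box ((p3 implies not p3) or not p1), 0
6. (p3 implies not p3) or not p1, 0
7. not Box ((p3 implies not p3) or not p1), 0
8. p3 implies not p3, 0
9. not p3, 0
10. not ((p3 implies not p3) or not p1), 1
11. not (p3 implies not p3), 1
12. p1, 1
13. p3, 1
14. (p3 implies not p3) or not p1, 1
15. not Box ((p3 implies not p3) or not p1), 1
16. p3 implies not p3, 1
17. not p3, 1
Accessibility: 0R0, 0R1, 1R0, 1R1
Branch closes: p3 and not p3 both at 1.
Every branch closes; the branch above is one of them.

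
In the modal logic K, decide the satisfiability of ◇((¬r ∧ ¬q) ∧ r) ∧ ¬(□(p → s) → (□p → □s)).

No, unsatisfiable

1. ◇((¬r ∧ ¬q) ∧ r) ∧ ¬(□(p → s) → (□p → □s)), w0
2. ◇((¬r ∧ ¬q) ∧ r), w0
3. ¬(□(p → s) → (□p → □s)), w0
4. □(p → s), w0
5. ¬(□p → □s), w0
6. □p, w0
7. ¬□s, w0
8. (¬r ∧ ¬q) ∧ r, w1
9. ¬r ∧ ¬q, w1
10. r, w1
11. ¬r, w1
12. ¬q, w1
Accessibility: w0Rw1
Branch closes: r and ¬r both at w1.
Every branch closes; the branch above is one of them.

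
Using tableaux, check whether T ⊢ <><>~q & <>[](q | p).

Not valid

Tableau for the negation ~(<><>~q & <>[](q | p)):
1. ~(<><>~q & <>[](q | p)), u
2. ~<>[](q | p), u   [~&-rule on 1 (branches; this branch)]
3. ~[](q | p), u   [~<>-rule on 2 via uRu]
4. ~(q | p), v   [~[]-rule on 3: fresh world v, uRv]
5. ~q, v   [~|-rule on 4]
6. ~p, v   [~|-rule on 4]
7. ~[](q | p), v   [~<>-rule on 2 via uRv]
8. ~(q | p), w   [~[]-rule on 7: fresh world w, vRw]
9. ~q, w   [~|-rule on 8]
10. ~p, w   [~|-rule on 8]
Accessibility: uRu, uRv, vRv, vRw, wRw
The negation has an open branch (countermodel exists).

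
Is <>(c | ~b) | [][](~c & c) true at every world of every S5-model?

Invalid (countermodel exists)

Tableau for the negation ~(<>(c | ~b) | [][](~c & c)):
1. ~(<>(c | ~b) | [][](~c & c)), w0
2. ~<>(c | ~b), w0   [~|-rule on 1]
3. ~[][](~c & c), w0   [~|-rule on 1]
4. ~(c | ~b), w0   [~<>-rule on 2 via w0Rw0]
5. ~c, w0   [~|-rule on 4]
6. b, w0   [~|-rule on 4]
7. ~[](~c & c), w1   [~[]-rule on 3: fresh world w1, w0Rw1]
8. ~(c | ~b), w1   [~<>-rule on 2 via w0Rw1]
9. ~c, w1   [~|-rule on 8]
10. b, w1   [~|-rule on 8]
11. ~(~c & c), w2   [~[]-rule on 7: fresh world w2, w1Rw2]
12. ~(c | ~b), w2   [~<>-rule on 2 via w0Rw2]
13. ~c, w2   [~|-rule on 12]
14. b, w2   [~|-rule on 12]
Accessibility: w0Rw0, w0Rw1, w0Rw2, w1Rw0, w1Rw1, w1Rw2, w2Rw0, w2Rw1, w2Rw2
The negation has an open branch (countermodel exists).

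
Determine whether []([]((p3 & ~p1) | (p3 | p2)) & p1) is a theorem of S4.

Invalid (countermodel exists)

Tableau for the negation ~[]([]((p3 & ~p1) | (p3 | p2)) & p1):
1. ~[]([]((p3 & ~p1) | (p3 | p2)) & p1), 0
2. ~([]((p3 & ~p1) | (p3 | p2)) & p1), 1   [~[]-rule on 1: fresh world 1, 0R1]
3. ~p1, 1   [~&-rule on 2 (branches; this branch)]
Accessibility: 0R0, 0R1, 1R1
The negation has an open branch (countermodel exists).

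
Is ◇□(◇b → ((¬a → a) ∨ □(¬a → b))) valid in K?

Tableau for the negation ¬◇□(◇b → ((¬a → a) ∨ □(¬a → b))):
1. ¬◇□(◇b → ((¬a → a) ∨ □(¬a → b))), u
The negation has an open branch (countermodel exists).

Not valid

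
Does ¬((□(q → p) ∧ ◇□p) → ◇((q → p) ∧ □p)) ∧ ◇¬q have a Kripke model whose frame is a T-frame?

1. ¬((□(q → p) ∧ ◇□p) → ◇((q → p) ∧ □p)) ∧ ◇¬q, w0
2. ¬((□(q → p) ∧ ◇□p) → ◇((q → p) ∧ □p)), w0   [∧-rule on 1]
3. ◇¬q, w0   [∧-rule on 1]
4. □(q → p) ∧ ◇□p, w0   [¬→-rule on 2]
5. ¬◇((q → p) ∧ □p), w0   [¬→-rule on 2]
6. □(q → p), w0   [∧-rule on 4]
7. ◇□p, w0   [∧-rule on 4]
8. ¬((q → p) ∧ □p), w0   [¬◇-rule on 5 via w0Rw0]
9. q → p, w0   [□-rule on 6 via w0Rw0]
10. ¬□p, w0   [¬∧-rule on 8 (branches; this branch)]
11. p, w0   [→-rule on 9 (branches; this branch)]
12. ¬q, w1   [◇-rule on 3: fresh world w1, w0Rw1]
13. ¬((q → p) ∧ □p), w1   [¬◇-rule on 5 via w0Rw1]
14. q → p, w1   [□-rule on 6 via w0Rw1]
15. ¬□p, w1   [¬∧-rule on 13 (branches; this branch)]
16. p, w1   [→-rule on 14 (branches; this branch)]
17. □p, w2   [◇-rule on 7: fresh world w2, w0Rw2]
18. ¬((q → p) ∧ □p), w2   [¬◇-rule on 5 via w0Rw2]
19. q → p, w2   [□-rule on 6 via w0Rw2]
20. p, w2   [□-rule on 17 via w2Rw2]
21. ¬□p, w2   [¬∧-rule on 18 (branches; this branch)]
22. ¬p, w3   [¬□-rule on 10: fresh world w3, w0Rw3]
23. ¬((q → p) ∧ □p), w3   [¬◇-rule on 5 via w0Rw3]
24. q → p, w3   [□-rule on 6 via w0Rw3]
25. ¬□p, w3   [¬∧-rule on 23 (branches; this branch)]
26. ¬q, w3   [→-rule on 24 (branches; this branch)]
27. ¬p, w4   [¬□-rule on 15: fresh world w4, w1Rw4]
28. ¬p, w5   [¬□-rule on 21: fresh world w5, w2Rw5]
29. p, w5   [□-rule on 17 via w2Rw5]
Accessibility: w0Rw0, w0Rw1, w0Rw2, w0Rw3, w1Rw1, w1Rw4, w2Rw2, w2Rw5, w3Rw3, w4Rw4, w5Rw5
Branch closes: p and ¬p both at w5.
Every branch closes; the branch above is one of them.

Unsatisfiable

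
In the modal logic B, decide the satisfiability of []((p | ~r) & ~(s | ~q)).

Yes, satisfiable

1. []((p | ~r) & ~(s | ~q)), u
2. (p | ~r) & ~(s | ~q), u   [[]-rule on 1 via uRu]
3. p | ~r, u   [&-rule on 2]
4. ~(s | ~q), u   [&-rule on 2]
5. ~s, u   [~|-rule on 4]
6. q, u   [~|-rule on 4]
7. ~r, u   [|-rule on 3 (branches; this branch)]
Accessibility: uRu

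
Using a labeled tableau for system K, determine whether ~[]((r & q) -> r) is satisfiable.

Unsatisfiable (every branch closes)

1. ~[]((r & q) -> r), 0
2. ~((r & q) -> r), 1
3. r & q, 1
4. ~r, 1
5. r, 1
6. q, 1
Accessibility: 0R1
Branch closes: r and ~r both at 1.
(One branch shown.) All branches close.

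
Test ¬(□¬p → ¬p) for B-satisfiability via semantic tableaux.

1. ¬(□¬p → ¬p), u
2. □¬p, u
3. p, u
4. ¬p, u
Accessibility: uRu
Branch closes: p and ¬p both at u.
Every branch closes; the branch above is one of them.

Unsatisfiable (every branch closes)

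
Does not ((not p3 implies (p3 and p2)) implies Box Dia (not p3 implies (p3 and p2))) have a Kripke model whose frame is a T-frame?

1. not ((not p3 implies (p3 and p2)) implies Box Dia (not p3 implies (p3 and p2))), u
2. not p3 implies (p3 and p2), u
3. not Box Dia (not p3 implies (p3 and p2)), u
4. p3 and p2, u
5. p3, u
6. p2, u
7. not Dia (not p3 implies (p3 and p2)), v
8. not (not p3 implies (p3 and p2)), v
9. not p3, v
10. not (p3 and p2), v
11. not p2, v
Accessibility: uRu, uRv, vRv

Satisfiable (open branch found)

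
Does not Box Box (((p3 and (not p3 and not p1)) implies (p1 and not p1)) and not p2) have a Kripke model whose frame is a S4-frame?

Satisfiable

1. not Box Box (((p3 and (not p3 and not p1)) implies (p1 and not p1)) and not p2), w0
2. not Box (((p3 and (not p3 and not p1)) implies (p1 and not p1)) and not p2), w1   [neg-Box-rule on 1: fresh world w1, w0Rw1]
3. not (((p3 and (not p3 and not p1)) implies (p1 and not p1)) and not p2), w2   [neg-Box-rule on 2: fresh world w2, w1Rw2]
4. p2, w2   [neg-and-rule on 3 (branches; this branch)]
Accessibility: w0Rw0, w0Rw1, w0Rw2, w1Rw1, w1Rw2, w2Rw2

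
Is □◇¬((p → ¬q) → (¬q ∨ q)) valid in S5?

Tableau for the negation ¬□◇¬((p → ¬q) → (¬q ∨ q)):
1. ¬□◇¬((p → ¬q) → (¬q ∨ q)), u
2. ¬◇¬((p → ¬q) → (¬q ∨ q)), v
3. (p → ¬q) → (¬q ∨ q), u
4. (p → ¬q) → (¬q ∨ q), v
5. ¬q ∨ q, u
6. ¬q ∨ q, v
7. q, u
8. q, v
Accessibility: uRu, uRv, vRu, vRv
The negation has an open branch (countermodel exists).

Not valid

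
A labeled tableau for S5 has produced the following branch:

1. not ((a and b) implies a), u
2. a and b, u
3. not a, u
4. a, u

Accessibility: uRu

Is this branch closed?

Yes, closed

Both a and not a appear at u.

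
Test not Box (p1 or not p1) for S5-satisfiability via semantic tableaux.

1. not Box (p1 or not p1), u
2. not (p1 or not p1), v
3. not p1, v
4. p1, v
Accessibility: uRu, uRv, vRu, vRv
Branch closes: p1 and not p1 both at v.
(One branch shown.) All branches close.

Unsatisfiable (every branch closes)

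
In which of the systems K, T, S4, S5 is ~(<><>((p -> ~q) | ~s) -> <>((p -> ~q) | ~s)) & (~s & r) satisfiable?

K

T-tableau for the formula:
1. ~(<><>((p -> ~q) | ~s) -> <>((p -> ~q) | ~s)) & (~s & r), 0
2. ~(<><>((p -> ~q) | ~s) -> <>((p -> ~q) | ~s)), 0   [&-rule on 1]
3. ~s & r, 0   [&-rule on 1]
4. <><>((p -> ~q) | ~s), 0   [~->-rule on 2]
5. ~<>((p -> ~q) | ~s), 0   [~->-rule on 2]
6. ~s, 0   [&-rule on 3]
7. r, 0   [&-rule on 3]
8. ~((p -> ~q) | ~s), 0   [~<>-rule on 5 via 0R0]
9. ~(p -> ~q), 0   [~|-rule on 8]
10. s, 0   [~|-rule on 8]
Accessibility: 0R0
Branch closes: s and ~s both at 0.
Every branch closes (one shown): unsatisfiable in T, hence also in S4, S5 (every S4/S5-frame is a T-frame).
K-tableau for the formula:
1. ~(<><>((p -> ~q) | ~s) -> <>((p -> ~q) | ~s)) & (~s & r), 0
2. ~(<><>((p -> ~q) | ~s) -> <>((p -> ~q) | ~s)), 0   [&-rule on 1]
3. ~s & r, 0   [&-rule on 1]
4. <><>((p -> ~q) | ~s), 0   [~->-rule on 2]
5. ~<>((p -> ~q) | ~s), 0   [~->-rule on 2]
6. ~s, 0   [&-rule on 3]
7. r, 0   [&-rule on 3]
8. <>((p -> ~q) | ~s), 1   [<>-rule on 4: fresh world 1, 0R1]
9. ~((p -> ~q) | ~s), 1   [~<>-rule on 5 via 0R1]
10. ~(p -> ~q), 1   [~|-rule on 9]
11. s, 1   [~|-rule on 9]
12. p, 1   [~->-rule on 10]
13. q, 1   [~->-rule on 10]
14. (p -> ~q) | ~s, 2   [<>-rule on 8: fresh world 2, 1R2]
15. ~s, 2   [|-rule on 14 (branches; this branch)]
Accessibility: 0R1, 1R2
Complete open branch: satisfiable in K.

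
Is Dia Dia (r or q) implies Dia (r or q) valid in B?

Tableau for the negation not (Dia Dia (r or q) implies Dia (r or q)):
1. not (Dia Dia (r or q) implies Dia (r or q)), w0
2. Dia Dia (r or q), w0
3. not Dia (r or q), w0
4. not (r or q), w0
5. not r, w0
6. not q, w0
7. Dia (r or q), w1
8. not (r or q), w1
9. not r, w1
10. not q, w1
11. r or q, w2
12. q, w2
Accessibility: w0Rw0, w0Rw1, w1Rw0, w1Rw1, w1Rw2, w2Rw1, w2Rw2
The negation has an open branch (countermodel exists).

No, not valid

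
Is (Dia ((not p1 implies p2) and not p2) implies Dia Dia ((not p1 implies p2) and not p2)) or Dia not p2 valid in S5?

Tableau for the negation not ((Dia ((not p1 implies p2) and not p2) implies Dia Dia ((not p1 implies p2) and not p2)) or Dia not p2):
1. not ((Dia ((not p1 implies p2) and not p2) implies Dia Dia ((not p1 implies p2) and not p2)) or Dia not p2), w0
2. not (Dia ((not p1 implies p2) and not p2) implies Dia Dia ((not p1 implies p2) and not p2)), w0
3. not Dia not p2, w0
4. Dia ((not p1 implies p2) and not p2), w0
5. not Dia Dia ((not p1 implies p2) and not p2), w0
6. p2, w0
7. not Dia ((not p1 implies p2) and not p2), w0
8. not ((not p1 implies p2) and not p2), w0
9. (not p1 implies p2) and not p2, w1
10. not p1 implies p2, w1
11. not p2, w1
12. p2, w1
Accessibility: w0Rw0, w0Rw1, w1Rw0, w1Rw1
Branch closes: p2 and not p2 both at w1.
Every branch of the negation's tableau closes; the branch above is one of them.

Valid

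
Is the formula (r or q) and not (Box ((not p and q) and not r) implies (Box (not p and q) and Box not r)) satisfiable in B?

1. (r or q) and not (Box ((not p and q) and not r) implies (Box (not p and q) and Box not r)), w0
2. r or q, w0   [and-rule on 1]
3. not (Box ((not p and q) and not r) implies (Box (not p and q) and Box not r)), w0   [and-rule on 1]
4. Box ((not p and q) and not r), w0   [neg-implies-rule on 3]
5. not (Box (not p and q) and Box not r), w0   [neg-implies-rule on 3]
6. (not p and q) and not r, w0   [Box-rule on 4 via w0Rw0]
7. not p and q, w0   [and-rule on 6]
8. not r, w0   [and-rule on 6]
9. not p, w0   [and-rule on 7]
10. q, w0   [and-rule on 7]
11. not Box (not p and q), w0   [neg-and-rule on 5 (branches; this branch)]
12. not (not p and q), w1   [neg-Box-rule on 11: fresh world w1, w0Rw1]
13. (not p and q) and not r, w1   [Box-rule on 4 via w0Rw1]
14. not p and q, w1   [and-rule on 13]
15. not r, w1   [and-rule on 13]
16. not p, w1   [and-rule on 14]
17. q, w1   [and-rule on 14]
18. not q, w1   [neg-and-rule on 12 (branches; this branch)]
Accessibility: w0Rw0, w0Rw1, w1Rw0, w1Rw1
Branch closes: q and not q both at w1.
All branches of the tableau close; one closing branch shown above.

Unsatisfiable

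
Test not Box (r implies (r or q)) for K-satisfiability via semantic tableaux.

Unsatisfiable

1. not Box (r implies (r or q)), u
2. not (r implies (r or q)), v
3. r, v
4. not (r or q), v
5. not r, v
6. not q, v
Accessibility: uRv
Branch closes: r and not r both at v.
All branches of the tableau close; one closing branch shown above.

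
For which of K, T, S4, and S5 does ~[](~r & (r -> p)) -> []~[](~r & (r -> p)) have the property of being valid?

S4-tableau for the negation ~(~[](~r & (r -> p)) -> []~[](~r & (r -> p))):
1. ~(~[](~r & (r -> p)) -> []~[](~r & (r -> p))), u
2. ~[](~r & (r -> p)), u   [~->-rule on 1]
3. ~[]~[](~r & (r -> p)), u   [~->-rule on 1]
4. ~(~r & (r -> p)), v   [~[]-rule on 2: fresh world v, uRv]
5. ~(r -> p), v   [~&-rule on 4 (branches; this branch)]
6. r, v   [~->-rule on 5]
7. ~p, v   [~->-rule on 5]
8. [](~r & (r -> p)), w   [~[]-rule on 3: fresh world w, uRw]
9. ~r & (r -> p), w   [[]-rule on 8 via wRw]
10. ~r, w   [&-rule on 9]
11. r -> p, w   [&-rule on 9]
12. p, w   [->-rule on 11 (branches; this branch)]
Accessibility: uRu, uRv, uRw, vRv, wRw
Complete open branch: countermodel on an S4-frame, so not valid in S4, nor in K, T (the same frame is also a K-frame and a T-frame).
S5-tableau for the negation ~(~[](~r & (r -> p)) -> []~[](~r & (r -> p))):
1. ~(~[](~r & (r -> p)) -> []~[](~r & (r -> p))), u
2. ~[](~r & (r -> p)), u   [~->-rule on 1]
3. ~[]~[](~r & (r -> p)), u   [~->-rule on 1]
4. ~(~r & (r -> p)), v   [~[]-rule on 2: fresh world v, uRv]
5. ~(r -> p), v   [~&-rule on 4 (branches; this branch)]
6. r, v   [~->-rule on 5]
7. ~p, v   [~->-rule on 5]
8. [](~r & (r -> p)), w   [~[]-rule on 3: fresh world w, uRw]
9. ~r & (r -> p), u   [[]-rule on 8 via wRu]
10. ~r, u   [&-rule on 9]
11. r -> p, u   [&-rule on 9]
12. ~r & (r -> p), v   [[]-rule on 8 via wRv]
13. ~r, v   [&-rule on 12]
14. r -> p, v   [&-rule on 12]
Accessibility: uRu, uRv, uRw, vRu, vRv, vRw, wRu, wRv, wRw
Branch closes: r and ~r both at v.
Every branch closes (one shown): valid in S5.

S5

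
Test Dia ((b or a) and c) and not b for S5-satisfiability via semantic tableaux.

Satisfiable (open branch found)

1. Dia ((b or a) and c) and not b, 0
2. Dia ((b or a) and c), 0
3. not b, 0
4. (b or a) and c, 1
5. b or a, 1
6. c, 1
7. a, 1
Accessibility: 0R0, 0R1, 1R0, 1R1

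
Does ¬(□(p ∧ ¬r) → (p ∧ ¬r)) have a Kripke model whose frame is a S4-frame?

1. ¬(□(p ∧ ¬r) → (p ∧ ¬r)), 0
2. □(p ∧ ¬r), 0
3. ¬(p ∧ ¬r), 0
4. p ∧ ¬r, 0
5. p, 0
6. ¬r, 0
7. r, 0
Accessibility: 0R0
Branch closes: r and ¬r both at 0.
All branches of the tableau close; one closing branch shown above.

No, unsatisfiable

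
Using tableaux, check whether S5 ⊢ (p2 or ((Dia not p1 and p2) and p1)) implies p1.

Tableau for the negation not ((p2 or ((Dia not p1 and p2) and p1)) implies p1):
1. not ((p2 or ((Dia not p1 and p2) and p1)) implies p1), w0
2. p2 or ((Dia not p1 and p2) and p1), w0
3. not p1, w0
4. p2, w0
Accessibility: w0Rw0
The negation has an open branch (countermodel exists).

Invalid (countermodel exists)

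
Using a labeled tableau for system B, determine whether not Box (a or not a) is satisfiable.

No, unsatisfiable

1. not Box (a or not a), w0
2. not (a or not a), w1
3. not a, w1
4. a, w1
Accessibility: w0Rw0, w0Rw1, w1Rw0, w1Rw1
Branch closes: a and not a both at w1.
Every branch closes; the branch above is one of them.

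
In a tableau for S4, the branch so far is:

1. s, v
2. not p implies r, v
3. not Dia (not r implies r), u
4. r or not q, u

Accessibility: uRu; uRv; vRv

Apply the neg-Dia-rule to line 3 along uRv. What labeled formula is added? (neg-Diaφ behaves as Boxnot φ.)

not (not r implies r), v

neg-Diaφ behaves as Boxnot φ: propagate the negated body to each accessible world.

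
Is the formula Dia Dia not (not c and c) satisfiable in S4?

1. Dia Dia not (not c and c), u
2. Dia not (not c and c), v
3. not (not c and c), w
4. not c, w
Accessibility: uRu, uRv, uRw, vRv, vRw, wRw

Yes, satisfiable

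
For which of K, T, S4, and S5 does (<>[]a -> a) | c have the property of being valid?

S5

S5-tableau for the negation ~((<>[]a -> a) | c):
1. ~((<>[]a -> a) | c), 0
2. ~(<>[]a -> a), 0   [~|-rule on 1]
3. ~c, 0   [~|-rule on 1]
4. <>[]a, 0   [~->-rule on 2]
5. ~a, 0   [~->-rule on 2]
6. []a, 1   [<>-rule on 4: fresh world 1, 0R1]
7. a, 0   [[]-rule on 6 via 1R0]
Accessibility: 0R0, 0R1, 1R0, 1R1
Branch closes: a and ~a both at 0.
Every branch closes (one shown): valid in S5.
S4-tableau for the negation ~((<>[]a -> a) | c):
1. ~((<>[]a -> a) | c), 0
2. ~(<>[]a -> a), 0   [~|-rule on 1]
3. ~c, 0   [~|-rule on 1]
4. <>[]a, 0   [~->-rule on 2]
5. ~a, 0   [~->-rule on 2]
6. []a, 1   [<>-rule on 4: fresh world 1, 0R1]
7. a, 1   [[]-rule on 6 via 1R1]
Accessibility: 0R0, 0R1, 1R1
Complete open branch: countermodel on an S4-frame, so not valid in S4, nor in K, T (the same frame is also a K-frame and a T-frame).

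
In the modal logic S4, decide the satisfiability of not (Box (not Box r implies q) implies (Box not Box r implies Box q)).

Unsatisfiable (every branch closes)

1. not (Box (not Box r implies q) implies (Box not Box r implies Box q)), w0
2. Box (not Box r implies q), w0
3. not (Box not Box r implies Box q), w0
4. Box not Box r, w0
5. not Box q, w0
6. not Box r implies q, w0
7. not Box r, w0
8. q, w0
9. not q, w1
10. not Box r implies q, w1
11. not Box r, w1
12. Box r, w1
13. r, w1
14. not r, w2
15. not Box r implies q, w2
16. not Box r, w2
17. q, w2
18. not r, w3
19. not Box r implies q, w3
20. not Box r, w3
21. r, w3
Accessibility: w0Rw0, w0Rw1, w0Rw2, w0Rw3, w1Rw1, w1Rw3, w2Rw2, w3Rw3
Branch closes: r and not r both at w3.
(One branch shown.) All branches close.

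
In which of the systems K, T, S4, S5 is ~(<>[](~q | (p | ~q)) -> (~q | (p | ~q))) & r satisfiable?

S5-tableau for the formula:
1. ~(<>[](~q | (p | ~q)) -> (~q | (p | ~q))) & r, w0
2. ~(<>[](~q | (p | ~q)) -> (~q | (p | ~q))), w0   [&-rule on 1]
3. r, w0   [&-rule on 1]
4. <>[](~q | (p | ~q)), w0   [~->-rule on 2]
5. ~(~q | (p | ~q)), w0   [~->-rule on 2]
6. q, w0   [~|-rule on 5]
7. ~(p | ~q), w0   [~|-rule on 5]
8. ~p, w0   [~|-rule on 7]
9. [](~q | (p | ~q)), w1   [<>-rule on 4: fresh world w1, w0Rw1]
10. ~q | (p | ~q), w0   [[]-rule on 9 via w1Rw0]
11. ~q | (p | ~q), w1   [[]-rule on 9 via w1Rw1]
12. p | ~q, w0   [|-rule on 10 (branches; this branch)]
13. p | ~q, w1   [|-rule on 11 (branches; this branch)]
14. ~q, w0   [|-rule on 12 (branches; this branch)]
Accessibility: w0Rw0, w0Rw1, w1Rw0, w1Rw1
Branch closes: q and ~q both at w0.
Every branch closes (one shown): unsatisfiable in S5.
S4-tableau for the formula:
1. ~(<>[](~q | (p | ~q)) -> (~q | (p | ~q))) & r, w0
2. ~(<>[](~q | (p | ~q)) -> (~q | (p | ~q))), w0   [&-rule on 1]
3. r, w0   [&-rule on 1]
4. <>[](~q | (p | ~q)), w0   [~->-rule on 2]
5. ~(~q | (p | ~q)), w0   [~->-rule on 2]
6. q, w0   [~|-rule on 5]
7. ~(p | ~q), w0   [~|-rule on 5]
8. ~p, w0   [~|-rule on 7]
9. [](~q | (p | ~q)), w1   [<>-rule on 4: fresh world w1, w0Rw1]
10. ~q | (p | ~q), w1   [[]-rule on 9 via w1Rw1]
11. p | ~q, w1   [|-rule on 10 (branches; this branch)]
12. ~q, w1   [|-rule on 11 (branches; this branch)]
Accessibility: w0Rw0, w0Rw1, w1Rw1
Complete open branch: satisfiable in S4, hence also in K, T (this S4-model is also a K-model and a T-model).

K, T, S4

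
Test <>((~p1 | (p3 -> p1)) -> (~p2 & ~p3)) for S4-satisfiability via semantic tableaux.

Yes, satisfiable

1. <>((~p1 | (p3 -> p1)) -> (~p2 & ~p3)), 0
2. (~p1 | (p3 -> p1)) -> (~p2 & ~p3), 1
3. ~p2 & ~p3, 1
4. ~p2, 1
5. ~p3, 1
Accessibility: 0R0, 0R1, 1R1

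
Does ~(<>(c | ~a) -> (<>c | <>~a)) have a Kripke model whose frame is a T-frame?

Unsatisfiable (every branch closes)

1. ~(<>(c | ~a) -> (<>c | <>~a)), w0
2. <>(c | ~a), w0
3. ~(<>c | <>~a), w0
4. ~<>c, w0
5. ~<>~a, w0
6. ~c, w0
7. a, w0
8. c | ~a, w1
9. ~c, w1
10. a, w1
11. ~a, w1
Accessibility: w0Rw0, w0Rw1, w1Rw1
Branch closes: a and ~a both at w1.
(One branch shown.) All branches close.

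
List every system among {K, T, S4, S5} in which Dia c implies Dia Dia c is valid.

T, S4, S5

K-tableau for the negation not (Dia c implies Dia Dia c):
1. not (Dia c implies Dia Dia c), u
2. Dia c, u
3. not Dia Dia c, u
4. c, v
5. not Dia c, v
Accessibility: uRv
Complete open branch: countermodel on a K-frame, so not valid in K.
T-tableau for the negation not (Dia c implies Dia Dia c):
1. not (Dia c implies Dia Dia c), u
2. Dia c, u
3. not Dia Dia c, u
4. not Dia c, u
5. not c, u
6. c, v
7. not Dia c, v
8. not c, v
Accessibility: uRu, uRv, vRv
Branch closes: c and not c both at v.
Every branch closes (one shown): valid in T, hence also in S4, S5 (every theorem of T is a theorem of S4 and S5).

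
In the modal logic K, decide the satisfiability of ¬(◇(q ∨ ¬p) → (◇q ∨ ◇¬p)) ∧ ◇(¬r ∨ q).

1. ¬(◇(q ∨ ¬p) → (◇q ∨ ◇¬p)) ∧ ◇(¬r ∨ q), 0
2. ¬(◇(q ∨ ¬p) → (◇q ∨ ◇¬p)), 0
3. ◇(¬r ∨ q), 0
4. ◇(q ∨ ¬p), 0
5. ¬(◇q ∨ ◇¬p), 0
6. ¬◇q, 0
7. ¬◇¬p, 0
8. ¬r ∨ q, 1
9. ¬q, 1
10. p, 1
11. ¬r, 1
12. q ∨ ¬p, 2
13. ¬q, 2
14. p, 2
15. ¬p, 2
Accessibility: 0R1, 0R2
Branch closes: p and ¬p both at 2.
(One branch shown.) All branches close.

Unsatisfiable (every branch closes)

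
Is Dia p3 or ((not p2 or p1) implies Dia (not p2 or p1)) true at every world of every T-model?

Valid

Tableau for the negation not (Dia p3 or ((not p2 or p1) implies Dia (not p2 or p1))):
1. not (Dia p3 or ((not p2 or p1) implies Dia (not p2 or p1))), u
2. not Dia p3, u
3. not ((not p2 or p1) implies Dia (not p2 or p1)), u
4. not p2 or p1, u
5. not Dia (not p2 or p1), u
6. not p3, u
7. not (not p2 or p1), u
8. p2, u
9. not p1, u
10. p1, u
Accessibility: uRu
Branch closes: p1 and not p1 both at u.
Every branch of the negation's tableau closes; the branch above is one of them.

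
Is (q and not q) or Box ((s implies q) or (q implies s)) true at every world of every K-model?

Valid in K

Tableau for the negation not ((q and not q) or Box ((s implies q) or (q implies s))):
1. not ((q and not q) or Box ((s implies q) or (q implies s))), 0
2. not (q and not q), 0   [neg-or-rule on 1]
3. not Box ((s implies q) or (q implies s)), 0   [neg-or-rule on 1]
4. q, 0   [neg-and-rule on 2 (branches; this branch)]
5. not ((s implies q) or (q implies s)), 1   [neg-Box-rule on 3: fresh world 1, 0R1]
6. not (s implies q), 1   [neg-or-rule on 5]
7. not (q implies s), 1   [neg-or-rule on 5]
8. s, 1   [neg-implies-rule on 6]
9. not q, 1   [neg-implies-rule on 6]
10. q, 1   [neg-implies-rule on 7]
11. not s, 1   [neg-implies-rule on 7]
Accessibility: 0R1
Branch closes: q and not q both at 1.
Every branch of the negation's tableau closes; the branch above is one of them.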